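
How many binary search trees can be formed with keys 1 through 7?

This is a standard Catalan-number count: the answer is C_n. Here n = 7.
Using C_0 = 1 and C_(k+1) = C_k x 2(2k+1)/(k+2), build up term by term: C_1=1, C_2=2, C_3=5, C_4=14, C_5=42, C_6=132, C_7=429.

Final answer: C_{7} = 429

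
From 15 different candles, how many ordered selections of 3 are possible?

P(15,3) = 15!/(15-3)! = 15!/12!.

Final answer: P(15,3) = 2730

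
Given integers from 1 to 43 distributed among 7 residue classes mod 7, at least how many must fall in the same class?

By pigeonhole with 43 objects and 7 categories: ceiling(43/7).

Final answer: 7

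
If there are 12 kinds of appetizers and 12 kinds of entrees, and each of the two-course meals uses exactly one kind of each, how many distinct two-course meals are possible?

By the multiplication principle: 12 x 12.

Final answer: 144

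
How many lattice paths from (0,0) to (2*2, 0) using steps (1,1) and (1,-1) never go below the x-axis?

Total monotonic paths to (2,2): C(4,2) = 6.
A path is bad iff it touches y = x + 1; reflecting its initial segment maps bad paths bijectively onto all paths to (1,3), of which there are C(4,3) = 4.
Valid Dyck paths: 6 - 4.
(This is the Catalan number C_{2}.)

Final answer: C_{2} = 2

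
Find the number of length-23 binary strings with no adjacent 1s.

Classify by the final bit: ...0 gives a(n-1) strings, ...01 gives a(n-2) strings. Thus a(n) = a(n-1) + a(n-2) with a(1)=2, a(2)=3.
Building up term by term: a(1)=2, a(2)=3, a(3)=5, a(4)=8, a(5)=13, a(6)=21, a(7)=34, a(8)=55, a(9)=89, a(10)=144, a(11)=233, a(12)=377, a(13)=610, a(14)=987, a(15)=1597, a(16)=2584, a(17)=4181, a(18)=6765, a(19)=10946, a(20)=17711, a(21)=28657, a(22)=46368, a(23)=75025.

Final answer: 75025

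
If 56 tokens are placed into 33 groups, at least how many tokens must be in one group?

By the pigeonhole principle: ceiling(56/33).

Final answer: 2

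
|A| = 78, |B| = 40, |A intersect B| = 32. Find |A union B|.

|A union B| = |A| + |B| - |A intersect B| = 78 + 40 - 32.

Final answer: 86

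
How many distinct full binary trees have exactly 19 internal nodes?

This is counted by the nth Catalan number C_n. Here n = 19.
C_n = C(2n,n) - C(2n,n+1), so C_{19} = C(38,19) - C(38,20) = 35345263800 - 33578000610.

Final answer: C_{19} = 1767263190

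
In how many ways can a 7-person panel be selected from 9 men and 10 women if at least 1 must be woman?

Sum over valid woman counts:
C(10,1)C(9,6) = 840
C(10,2)C(9,5) = 5670
C(10,3)C(9,4) = 15120
C(10,4)C(9,3) = 17640
C(10,5)C(9,2) = 9072
C(10,6)C(9,1) = 1890
C(10,7)C(9,0) = 120
Total: 840 + 5670 + 15120 + 17640 + 9072 + 1890 + 120.

Final answer: 50352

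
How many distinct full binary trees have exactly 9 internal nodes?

This is counted by the nth Catalan number C_n. Here n = 9.
Using C_0 = 1 and C_(k+1) = C_k x 2(2k+1)/(k+2), build up term by term: C_1=1, C_2=2, C_3=5, C_4=14, C_5=42, C_6=132, C_7=429, C_8=1430, C_9=4862.

Final answer: C_{9} = 4862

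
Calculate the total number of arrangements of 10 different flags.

The number of ways to arrange 10 distinct objects is 10!.

Final answer: 10! = 3628800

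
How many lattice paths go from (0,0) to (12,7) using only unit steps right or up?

Each path has 12 right steps and 7 up steps in some order (19 steps total).
Choose which 7 of the 19 steps are up: C(19,7).

Final answer: C(19,7) = 50388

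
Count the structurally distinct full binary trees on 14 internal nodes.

This is a standard Catalan-number count: the answer is C_n. Here n = 14.
Using C_0 = 1 and C_(k+1) = C_k x 2(2k+1)/(k+2), build up term by term: C_1=1, C_2=2, C_3=5, C_4=14, C_5=42, C_6=132, C_7=429, C_8=1430, C_9=4862, C_10=16796, C_11=58786, C_12=208012, C_13=742900, C_14=2674440.

Final answer: C_{14} = 2674440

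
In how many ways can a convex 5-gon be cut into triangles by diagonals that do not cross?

This is counted by the nth Catalan number C_n. Here n = 5 - 2 = 3.
C_n = (2n)!/(n!(n+1)!), so C_{3} = 6!/(3! x 4!) = C(6,3)/4 = 20/4.

Final answer: C_{3} = 5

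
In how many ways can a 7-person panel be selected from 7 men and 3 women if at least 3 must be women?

Sum over valid woman counts:
C(3,3)C(7,4).

Final answer: 35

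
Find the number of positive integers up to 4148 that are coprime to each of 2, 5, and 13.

|div by 2|=2074, |div by 5|=829, |div by 13|=319.
|div by 2&5|=414, |div by 2&13|=159, |div by 5&13|=63, |div by all|=31.
By inclusion-exclusion, divisible by at least one: 2074+829+319-414-159-63+31 = 2617.
Not divisible by any: 4148 - 2617.

Final answer: 1531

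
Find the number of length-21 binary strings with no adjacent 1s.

A valid string ends in 0 (append to any length-(n-1) valid string) or in 01 (append to any length-(n-2) valid string), so a(n) = a(n-1) + a(n-2) with a(1)=2, a(2)=3.
Computing successive values: a(1)=2, a(2)=3, a(3)=5, a(4)=8, a(5)=13, a(6)=21, a(7)=34, a(8)=55, a(9)=89, a(10)=144, a(11)=233, a(12)=377, a(13)=610, a(14)=987, a(15)=1597, a(16)=2584, a(17)=4181, a(18)=6765, a(19)=10946, a(20)=17711, a(21)=28657.

Final answer: 28657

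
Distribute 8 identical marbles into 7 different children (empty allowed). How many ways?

Stars and bars: C(n+k-1, k-1) = C(14,6).

Final answer: C(14,6) = 3003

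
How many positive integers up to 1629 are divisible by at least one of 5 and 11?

Multiples of 5: 325. Multiples of 11: 148. Of both (lcm=55): 29.
By inclusion-exclusion: 325 + 148 - 29.

Final answer: 444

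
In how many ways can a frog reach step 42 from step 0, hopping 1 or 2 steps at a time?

Let f(n) count the ways. The last step is size 1 or 2, so f(n) = f(n-1) + f(n-2) with f(1)=1, f(2)=2.
Building up term by term: f(1)=1, f(2)=2, f(3)=3, f(4)=5, f(5)=8, f(6)=13, f(7)=21, f(8)=34, f(9)=55, f(10)=89, f(11)=144, f(12)=233, f(13)=377, f(14)=610, f(15)=987, f(16)=1597, f(17)=2584, f(18)=4181, f(19)=6765, f(20)=10946, f(21)=17711, f(22)=28657, f(23)=46368, f(24)=75025, f(25)=121393, f(26)=196418, f(27)=317811, f(28)=514229, f(29)=832040, f(30)=1346269, f(31)=2178309, f(32)=3524578, f(33)=5702887, f(34)=9227465, f(35)=14930352, f(36)=24157817, f(37)=39088169, f(38)=63245986, f(39)=102334155, f(40)=165580141, f(41)=267914296, f(42)=433494437.

Final answer: 433494437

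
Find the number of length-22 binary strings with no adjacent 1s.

Classify by the final bit: ...0 gives a(n-1) strings, ...01 gives a(n-2) strings. Thus a(n) = a(n-1) + a(n-2) with a(1)=2, a(2)=3.
Building up term by term: a(1)=2, a(2)=3, a(3)=5, a(4)=8, a(5)=13, a(6)=21, a(7)=34, a(8)=55, a(9)=89, a(10)=144, a(11)=233, a(12)=377, a(13)=610, a(14)=987, a(15)=1597, a(16)=2584, a(17)=4181, a(18)=6765, a(19)=10946, a(20)=17711, a(21)=28657, a(22)=46368.

Final answer: 46368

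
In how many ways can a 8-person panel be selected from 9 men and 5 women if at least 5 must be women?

Sum over valid woman counts:
C(5,5)C(9,3).

Final answer: 84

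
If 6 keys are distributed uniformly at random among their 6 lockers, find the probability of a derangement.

D(n) = (n-1)(D(n-1) + D(n-2)), D(0)=1, D(1)=0.
Building up: D(2)=1, D(3)=2, D(4)=9, D(5)=44, D(6)=265.
Total arrangements: 6! = 720.
Probability = D(6)/6! = 53/144.

Final answer: D(6)/6! = 265/720 = 0.368056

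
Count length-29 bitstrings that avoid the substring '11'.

Let a(n) count valid strings. If the last bit is 0 the prefix is any valid string of length n-1; if it is 1 the string must end in 01 with a valid prefix of length n-2. So a(n) = a(n-1) + a(n-2), a(1)=2, a(2)=3.
Building up term by term: a(1)=2, a(2)=3, a(3)=5, a(4)=8, a(5)=13, a(6)=21, a(7)=34, a(8)=55, a(9)=89, a(10)=144, a(11)=233, a(12)=377, a(13)=610, a(14)=987, a(15)=1597, a(16)=2584, a(17)=4181, a(18)=6765, a(19)=10946, a(20)=17711, a(21)=28657, a(22)=46368, a(23)=75025, a(24)=121393, a(25)=196418, a(26)=317811, a(27)=514229, a(28)=832040, a(29)=1346269.

Final answer: 1346269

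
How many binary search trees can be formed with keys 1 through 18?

The structures are counted by the Catalan number C_n. Here n = 18.
C_n = C(2n,n) - C(2n,n+1), so C_{18} = C(36,18) - C(36,19) = 9075135300 - 8597496600.

Final answer: C_{18} = 477638700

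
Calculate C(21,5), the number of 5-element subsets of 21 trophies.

C(21,5) = 21!/(5! x (21-5)!).

Final answer: C(21,5) = 20349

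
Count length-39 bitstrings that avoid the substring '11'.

Let a(n) count valid strings. If the last bit is 0 the prefix is any valid string of length n-1; if it is 1 the string must end in 01 with a valid prefix of length n-2. So a(n) = a(n-1) + a(n-2), a(1)=2, a(2)=3.
Iterating the recurrence: a(1)=2, a(2)=3, a(3)=5, a(4)=8, a(5)=13, a(6)=21, a(7)=34, a(8)=55, a(9)=89, a(10)=144, a(11)=233, a(12)=377, a(13)=610, a(14)=987, a(15)=1597, a(16)=2584, a(17)=4181, a(18)=6765, a(19)=10946, a(20)=17711, a(21)=28657, a(22)=46368, a(23)=75025, a(24)=121393, a(25)=196418, a(26)=317811, a(27)=514229, a(28)=832040, a(29)=1346269, a(30)=2178309, a(31)=3524578, a(32)=5702887, a(33)=9227465, a(34)=14930352, a(35)=24157817, a(36)=39088169, a(37)=63245986, a(38)=102334155, a(39)=165580141.

Final answer: 165580141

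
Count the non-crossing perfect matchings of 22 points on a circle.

This is a standard Catalan-number count: the answer is C_n. Here n = 22/2 = 11.
C_n = C(2n,n) - C(2n,n+1), so C_{11} = C(22,11) - C(22,12) = 705432 - 646646.

Final answer: C_{11} = 58786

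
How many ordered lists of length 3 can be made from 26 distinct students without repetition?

P(26,3) = 26!/(26-3)! = 26!/23!.

Final answer: P(26,3) = 15600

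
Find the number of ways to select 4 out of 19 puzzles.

C(19,4) = 19!/(4! x (19-4)!).

Final answer: C(19,4) = 3876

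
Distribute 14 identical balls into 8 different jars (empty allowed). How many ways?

Stars and bars: C(n+k-1, k-1) = C(21,7).

Final answer: C(21,7) = 116280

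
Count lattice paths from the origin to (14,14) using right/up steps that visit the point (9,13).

Paths (0,0)->(9,13): C(22,13) = 497420.
Paths (9,13)->(14,14): C(6,1) = 6.
By multiplication principle: 497420 x 6.

Final answer: 2984520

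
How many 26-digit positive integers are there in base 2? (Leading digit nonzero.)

Leading digit: 1 options (nonzero). Other 25 digit(s): 2 options each.
Total: 1 x 2^25.

Final answer: 33554432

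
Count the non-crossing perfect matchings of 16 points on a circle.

This is counted by the nth Catalan number C_n. Here n = 16/2 = 8.
C_n = (2n)!/(n!(n+1)!), so C_{8} = 16!/(8! x 9!) = C(16,8)/9 = 12870/9.

Final answer: C_{8} = 1430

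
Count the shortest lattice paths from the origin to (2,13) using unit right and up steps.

Each path has 2 right steps and 13 up steps in some order (15 steps total).
Choose which 13 of the 15 steps are up: C(15,13).

Final answer: C(15,13) = 105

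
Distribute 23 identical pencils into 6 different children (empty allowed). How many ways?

Stars and bars: C(n+k-1, k-1) = C(28,5).

Final answer: C(28,5) = 98280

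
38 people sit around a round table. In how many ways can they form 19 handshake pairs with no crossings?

This is counted by the nth Catalan number C_n. Here n = 38/2 = 19.
C_n = C(2n,n) - C(2n,n+1), so C_{19} = C(38,19) - C(38,20) = 35345263800 - 33578000610.

Final answer: C_{19} = 1767263190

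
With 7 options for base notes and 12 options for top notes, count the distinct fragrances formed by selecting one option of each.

By the multiplication principle: 7 x 12.

Final answer: 84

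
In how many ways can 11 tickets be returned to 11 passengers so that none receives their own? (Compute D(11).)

Use the recurrence D(n) = (n-1)(D(n-1) + D(n-2)) with D(0)=1, D(1)=0.
D(2) = 1 x (0 + 1) = 1
D(3) = 2 x (1 + 0) = 2
D(4) = 3 x (2 + 1) = 9
D(5) = 4 x (9 + 2) = 44
D(6) = 5 x (44 + 9) = 265
D(7) = 6 x (265 + 44) = 1854
D(8) = 7 x (1854 + 265) = 14833
D(9) = 8 x (14833 + 1854) = 133496
D(10) = 9 x (133496 + 14833) = 1334961
D(11) = 10 x (D(10) + D(9)) = 10 x (1334961 + 133496)

Final answer: D(11) = 14684570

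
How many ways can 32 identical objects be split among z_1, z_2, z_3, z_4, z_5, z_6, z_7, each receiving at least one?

Substitute z'_i = z_i - 1 (so z'_i >= 0). Then sum z'_i = 32 - 7 = 25.
Stars and bars: C(25+7-1, 7-1) = C(31,6).

Final answer: C(31,6) = 736281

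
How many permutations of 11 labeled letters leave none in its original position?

Use the recurrence D(n) = (n-1)(D(n-1) + D(n-2)) with D(0)=1, D(1)=0.
D(2) = 1 x (0 + 1) = 1
D(3) = 2 x (1 + 0) = 2
D(4) = 3 x (2 + 1) = 9
D(5) = 4 x (9 + 2) = 44
D(6) = 5 x (44 + 9) = 265
D(7) = 6 x (265 + 44) = 1854
D(8) = 7 x (1854 + 265) = 14833
D(9) = 8 x (14833 + 1854) = 133496
D(10) = 9 x (133496 + 14833) = 1334961
D(11) = 10 x (D(10) + D(9)) = 10 x (1334961 + 133496)

Final answer: D(11) = 14684570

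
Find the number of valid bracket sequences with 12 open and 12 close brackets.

The structures are counted by the Catalan number C_n. Here n = 12 (pairs).
C_n = C(2n,n) - C(2n,n+1), so C_{12} = C(24,12) - C(24,13) = 2704156 - 2496144.

Final answer: C_{12} = 208012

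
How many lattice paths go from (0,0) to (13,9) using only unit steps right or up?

Each path has 13 right steps and 9 up steps in some order (22 steps total).
Choose which 9 of the 22 steps are up: C(22,9).

Final answer: C(22,9) = 497420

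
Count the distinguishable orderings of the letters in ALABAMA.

Letters (A:4, B:1, L:1, M:1). Total letters: 7.
Permutations = 7!/(4!).

Final answer: 210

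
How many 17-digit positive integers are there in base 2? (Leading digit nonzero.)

In base 2, the leading digit has 1 choices (1..1); each of the remaining 16 digits has 2 choices.
Total: 1 x 2^16.

Final answer: 65536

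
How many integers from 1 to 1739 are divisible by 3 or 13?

Multiples of 3: 579. Multiples of 13: 133. Of both (lcm=39): 44.
By inclusion-exclusion: 579 + 133 - 44.

Final answer: 668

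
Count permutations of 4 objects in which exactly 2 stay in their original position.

Choose which 2 elements are fixed: C(4,2) = 6.
Derange the remaining 2 using D(j) = (j-1)(D(j-1) + D(j-2)), D(0)=1, D(1)=0: D(2)=1.
Total: 6 x 1.

Final answer: C(4,2) D(2) = 6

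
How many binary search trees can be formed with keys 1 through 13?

This is a standard Catalan-number count: the answer is C_n. Here n = 13.
C_n = (2n)!/(n!(n+1)!), so C_{13} = 26!/(13! x 14!) = C(26,13)/14 = 10400600/14.

Final answer: C_{13} = 742900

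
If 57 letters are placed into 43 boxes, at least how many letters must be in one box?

By the pigeonhole principle: ceiling(57/43).

Final answer: 2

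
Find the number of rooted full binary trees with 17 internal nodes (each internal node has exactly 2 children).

The structures are counted by the Catalan number C_n. Here n = 17.
C_n = (2n)!/(n!(n+1)!), so C_{17} = 34!/(17! x 18!) = C(34,17)/18 = 2333606220/18.

Final answer: C_{17} = 129644790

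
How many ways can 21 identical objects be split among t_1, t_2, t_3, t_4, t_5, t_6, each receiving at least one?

Substitute t'_i = t_i - 1 (so t'_i >= 0). Then sum t'_i = 21 - 6 = 15.
Stars and bars: C(15+6-1, 6-1) = C(20,5).

Final answer: C(20,5) = 15504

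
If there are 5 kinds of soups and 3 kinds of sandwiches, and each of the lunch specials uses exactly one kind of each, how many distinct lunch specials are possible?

By the multiplication principle: 5 x 3.

Final answer: 15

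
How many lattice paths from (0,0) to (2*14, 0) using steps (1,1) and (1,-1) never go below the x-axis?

Total monotonic paths to (14,14): C(28,14) = 40116600.
Paths that cross above y=x (reflection bijection): C(28,15) = 37442160.
Valid Dyck paths: 40116600 - 37442160.
(Equivalently, C_{14} = C(28,14)/15 = 40116600/15.)

Final answer: C_{14} = 2674440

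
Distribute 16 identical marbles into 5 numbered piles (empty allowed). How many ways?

Stars and bars: C(n+k-1, k-1) = C(20,4).

Final answer: C(20,4) = 4845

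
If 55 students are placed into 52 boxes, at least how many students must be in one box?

By the pigeonhole principle: ceiling(55/52).

Final answer: 2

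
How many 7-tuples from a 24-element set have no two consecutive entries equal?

Let g(n) count such strings. g(1) = 24, and each valid string of length n-1 extends in 23 ways (any symbol but the last), so g(n) = 23 g(n-1).
Total: g(7) = 24 x 23^6.

Final answer: 24 x 23^{6} = 3552861336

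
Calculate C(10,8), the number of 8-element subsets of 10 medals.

C(10,8) = 10!/(8! x (10-8)!).

Final answer: C(10,8) = 45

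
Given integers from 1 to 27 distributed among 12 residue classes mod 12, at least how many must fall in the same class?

By pigeonhole with 27 objects and 12 categories: ceiling(27/12).

Final answer: 3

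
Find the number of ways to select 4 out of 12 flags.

C(12,4) = 12!/(4! x 8!).

Final answer: \binom{12}{4} = 495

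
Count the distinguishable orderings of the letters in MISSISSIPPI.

Letters (I:4, M:1, P:2, S:4). Total letters: 11.
Permutations = 11!/(4! x 4! x 2!).

Final answer: 34650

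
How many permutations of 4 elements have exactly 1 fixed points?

Choose which 1 elements are fixed: C(4,1) = 4.
Derange the remaining 3 using D(j) = (j-1)(D(j-1) + D(j-2)), D(0)=1, D(1)=0: D(2)=1, D(3)=2.
Total: 4 x 2.

Final answer: C(4,1) D(3) = 8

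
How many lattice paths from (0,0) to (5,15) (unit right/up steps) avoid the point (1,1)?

Total paths to (5,15): C(20,15) = 15504.
Paths through (1,1): C(2,1) x C(18,14) = 6120.
Avoiding (1,1): 15504 - 6120.

Final answer: 9384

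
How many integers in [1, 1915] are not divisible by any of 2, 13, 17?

|div by 2|=957, |div by 13|=147, |div by 17|=112.
|div by 2&13|=73, |div by 2&17|=56, |div by 13&17|=8, |div by all|=4.
By inclusion-exclusion, divisible by at least one: 957+147+112-73-56-8+4 = 1083.
Not divisible by any: 1915 - 1083.

Final answer: 832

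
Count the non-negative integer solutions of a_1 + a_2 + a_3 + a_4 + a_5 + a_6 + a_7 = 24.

Stars and bars with 24 stars and 6 bars:
C(24+7-1, 7-1) = C(30,6).

Final answer: C(30,6) = 593775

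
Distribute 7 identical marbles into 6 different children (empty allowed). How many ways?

Stars and bars: C(n+k-1, k-1) = C(12,5).

Final answer: C(12,5) = 792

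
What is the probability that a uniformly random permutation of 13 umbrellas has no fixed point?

Derangements satisfy D(n) = (n-1)(D(n-1) + D(n-2)), starting from D(0)=1, D(1)=0.
Building up: D(2)=1, D(3)=2, D(4)=9, D(5)=44, D(6)=265, D(7)=1854, D(8)=14833, D(9)=133496, D(10)=1334961, D(11)=14684570, D(12)=176214841, D(13)=2290792932.
Total arrangements: 13! = 6227020800.
Probability = D(13)/13! = 63633137/172972800.

Final answer: D(13)/13! = 2290792932/6227020800 = 0.367879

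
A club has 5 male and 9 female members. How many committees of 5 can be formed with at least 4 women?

Sum over valid woman counts:
C(9,4)C(5,1) = 630
C(9,5)C(5,0) = 126
Total: 630 + 126.

Final answer: 756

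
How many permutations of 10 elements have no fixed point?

Derangements satisfy D(n) = (n-1)(D(n-1) + D(n-2)), starting from D(0)=1, D(1)=0.
D(2) = 1 x (0 + 1) = 1
D(3) = 2 x (1 + 0) = 2
D(4) = 3 x (2 + 1) = 9
D(5) = 4 x (9 + 2) = 44
D(6) = 5 x (44 + 9) = 265
D(7) = 6 x (265 + 44) = 1854
D(8) = 7 x (1854 + 265) = 14833
D(9) = 8 x (14833 + 1854) = 133496
D(10) = 9 x (D(9) + D(8)) = 9 x (133496 + 14833)

Final answer: D(10) = 1334961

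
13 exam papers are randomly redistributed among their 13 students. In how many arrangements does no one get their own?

Use the recurrence D(n) = (n-1)(D(n-1) + D(n-2)) with D(0)=1, D(1)=0.
D(2) = 1 x (0 + 1) = 1
D(3) = 2 x (1 + 0) = 2
D(4) = 3 x (2 + 1) = 9
D(5) = 4 x (9 + 2) = 44
D(6) = 5 x (44 + 9) = 265
D(7) = 6 x (265 + 44) = 1854
D(8) = 7 x (1854 + 265) = 14833
D(9) = 8 x (14833 + 1854) = 133496
D(10) = 9 x (133496 + 14833) = 1334961
D(11) = 10 x (1334961 + 133496) = 14684570
D(12) = 11 x (14684570 + 1334961) = 176214841
D(13) = 12 x (D(12) + D(11)) = 12 x (176214841 + 14684570)

Final answer: D(13) = 2290792932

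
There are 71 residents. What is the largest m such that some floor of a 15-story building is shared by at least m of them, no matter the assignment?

There are 15 possible values for floor of a 15-story building. With 71 residents and 15 categories, by pigeonhole: ceiling(71/15).

Final answer: 5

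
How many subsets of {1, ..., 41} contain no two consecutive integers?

Condition on whether n belongs to the subset: if not, any valid subset of {1, ..., n-1} works (a(n-1)); if so, n-1 is excluded and the rest is a valid subset of {1, ..., n-2} (a(n-2)). Hence a(n) = a(n-1) + a(n-2), a(1)=2, a(2)=3.
Computing successive values: a(1)=2, a(2)=3, a(3)=5, a(4)=8, a(5)=13, a(6)=21, a(7)=34, a(8)=55, a(9)=89, a(10)=144, a(11)=233, a(12)=377, a(13)=610, a(14)=987, a(15)=1597, a(16)=2584, a(17)=4181, a(18)=6765, a(19)=10946, a(20)=17711, a(21)=28657, a(22)=46368, a(23)=75025, a(24)=121393, a(25)=196418, a(26)=317811, a(27)=514229, a(28)=832040, a(29)=1346269, a(30)=2178309, a(31)=3524578, a(32)=5702887, a(33)=9227465, a(34)=14930352, a(35)=24157817, a(36)=39088169, a(37)=63245986, a(38)=102334155, a(39)=165580141, a(40)=267914296, a(41)=433494437.

Final answer: 433494437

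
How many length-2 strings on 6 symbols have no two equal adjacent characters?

Let g(n) count such strings. g(1) = 6, and each valid string of length n-1 extends in 5 ways (any symbol but the last), so g(n) = 5 g(n-1).
Total: g(2) = 6 x 5^1.

Final answer: 6 x 5^{1} = 30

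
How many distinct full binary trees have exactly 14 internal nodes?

This is counted by the nth Catalan number C_n. Here n = 14.
C_n = C(2n,n) - C(2n,n+1), so C_{14} = C(28,14) - C(28,15) = 40116600 - 37442160.

Final answer: C_{14} = 2674440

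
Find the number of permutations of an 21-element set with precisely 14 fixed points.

Choose which 14 elements are fixed: C(21,14) = 116280.
Derange the remaining 7 using D(j) = (j-1)(D(j-1) + D(j-2)), D(0)=1, D(1)=0: D(2)=1, D(3)=2, D(4)=9, D(5)=44, D(6)=265, D(7)=1854.
Total: 116280 x 1854.

Final answer: C(21,14) D(7) = 215583120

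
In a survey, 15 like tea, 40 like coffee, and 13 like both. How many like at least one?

|A union B| = |A| + |B| - |A intersect B| = 15 + 40 - 13.

Final answer: 42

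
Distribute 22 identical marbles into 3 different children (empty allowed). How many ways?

Stars and bars: C(n+k-1, k-1) = C(24,2).

Final answer: C(24,2) = 276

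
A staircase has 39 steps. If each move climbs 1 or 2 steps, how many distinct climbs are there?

Let f(n) count the ways. The last step is size 1 or 2, so f(n) = f(n-1) + f(n-2) with f(1)=1, f(2)=2.
Computing successive values: f(1)=1, f(2)=2, f(3)=3, f(4)=5, f(5)=8, f(6)=13, f(7)=21, f(8)=34, f(9)=55, f(10)=89, f(11)=144, f(12)=233, f(13)=377, f(14)=610, f(15)=987, f(16)=1597, f(17)=2584, f(18)=4181, f(19)=6765, f(20)=10946, f(21)=17711, f(22)=28657, f(23)=46368, f(24)=75025, f(25)=121393, f(26)=196418, f(27)=317811, f(28)=514229, f(29)=832040, f(30)=1346269, f(31)=2178309, f(32)=3524578, f(33)=5702887, f(34)=9227465, f(35)=14930352, f(36)=24157817, f(37)=39088169, f(38)=63245986, f(39)=102334155.

Final answer: 102334155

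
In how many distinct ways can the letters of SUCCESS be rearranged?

Letters (C:2, E:1, S:3, U:1). Total letters: 7.
Permutations = 7!/(3! x 2!).

Final answer: 420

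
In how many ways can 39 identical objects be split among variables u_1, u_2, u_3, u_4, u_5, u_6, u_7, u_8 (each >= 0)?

Stars and bars with 39 stars and 7 bars:
C(39+8-1, 8-1) = C(46,7).

Final answer: C(46,7) = 53524680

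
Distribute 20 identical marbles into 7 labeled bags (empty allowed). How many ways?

Stars and bars: C(n+k-1, k-1) = C(26,6).

Final answer: C(26,6) = 230230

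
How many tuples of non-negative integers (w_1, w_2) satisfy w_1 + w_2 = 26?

Stars and bars with 26 stars and 1 bars:
C(26+2-1, 2-1) = C(27,1).

Final answer: C(27,1) = 27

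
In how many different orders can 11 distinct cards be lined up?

The number of ways to arrange 11 distinct objects is 11!.

Final answer: 11! = 39916800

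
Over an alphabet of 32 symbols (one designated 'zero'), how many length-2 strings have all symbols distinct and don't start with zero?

First digit: 31 (nonzero). Second: 31 (not first). Third: 30, etc.
Total: 31 x 31.

Final answer: 961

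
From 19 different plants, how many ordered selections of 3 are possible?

P(19,3) = 19!/(19-3)! = 19!/16!.

Final answer: P(19,3) = 5814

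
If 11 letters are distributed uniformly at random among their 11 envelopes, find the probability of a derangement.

Use the recurrence D(n) = (n-1)(D(n-1) + D(n-2)) with D(0)=1, D(1)=0.
Building up: D(2)=1, D(3)=2, D(4)=9, D(5)=44, D(6)=265, D(7)=1854, D(8)=14833, D(9)=133496, D(10)=1334961, D(11)=14684570.
Total arrangements: 11! = 39916800.
Probability = D(11)/11! = 1468457/3991680.

Final answer: D(11)/11! = 14684570/39916800 = 0.367879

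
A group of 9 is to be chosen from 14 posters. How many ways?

C(14,9) = 14!/(9! x 5!).

Final answer: \binom{14}{9} = 2002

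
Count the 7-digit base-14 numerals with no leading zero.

In base 14, the leading digit has 13 choices (1..13); each of the remaining 6 digits has 14 choices.
Total: 13 x 14^6.

Final answer: 97883968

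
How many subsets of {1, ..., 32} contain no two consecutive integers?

Condition on whether n belongs to the subset: if not, any valid subset of {1, ..., n-1} works (a(n-1)); if so, n-1 is excluded and the rest is a valid subset of {1, ..., n-2} (a(n-2)). Hence a(n) = a(n-1) + a(n-2), a(1)=2, a(2)=3.
Computing successive values: a(1)=2, a(2)=3, a(3)=5, a(4)=8, a(5)=13, a(6)=21, a(7)=34, a(8)=55, a(9)=89, a(10)=144, a(11)=233, a(12)=377, a(13)=610, a(14)=987, a(15)=1597, a(16)=2584, a(17)=4181, a(18)=6765, a(19)=10946, a(20)=17711, a(21)=28657, a(22)=46368, a(23)=75025, a(24)=121393, a(25)=196418, a(26)=317811, a(27)=514229, a(28)=832040, a(29)=1346269, a(30)=2178309, a(31)=3524578, a(32)=5702887.

Final answer: 5702887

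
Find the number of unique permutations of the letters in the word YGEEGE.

Letters (E:3, G:2, Y:1). Total letters: 6.
Permutations = 6!/(3! x 2!).

Final answer: 60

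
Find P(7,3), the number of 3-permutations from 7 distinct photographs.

P(7,3) = 7!/(7-3)! = 7!/4!.

Final answer: P(7,3) = 210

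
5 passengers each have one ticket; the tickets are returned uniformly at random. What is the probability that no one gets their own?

Derangements satisfy D(n) = (n-1)(D(n-1) + D(n-2)), starting from D(0)=1, D(1)=0.
Building up: D(2)=1, D(3)=2, D(4)=9, D(5)=44.
Total arrangements: 5! = 120.
Probability = D(5)/5! = 11/30.

Final answer: D(5)/5! = 44/120 = 0.366667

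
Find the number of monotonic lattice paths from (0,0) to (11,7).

Each path has 11 right steps and 7 up steps in some order (18 steps total).
Choose which 7 of the 18 steps are up: C(18,7).

Final answer: C(18,7) = 31824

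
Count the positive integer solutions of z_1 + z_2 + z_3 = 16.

Substitute z'_i = z_i - 1 (so z'_i >= 0). Then sum z'_i = 16 - 3 = 13.
Stars and bars: C(13+3-1, 3-1) = C(15,2).

Final answer: C(15,2) = 105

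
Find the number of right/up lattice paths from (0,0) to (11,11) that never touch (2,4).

Total paths to (11,11): C(22,11) = 705432.
Paths through (2,4): C(6,4) x C(16,7) = 171600.
Avoiding (2,4): 705432 - 171600.

Final answer: 533832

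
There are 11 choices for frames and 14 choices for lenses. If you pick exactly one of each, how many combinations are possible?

By the multiplication principle: 11 x 14.

Final answer: 154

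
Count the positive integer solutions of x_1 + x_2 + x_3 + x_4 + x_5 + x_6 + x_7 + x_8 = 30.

Substitute x'_i = x_i - 1 (so x'_i >= 0). Then sum x'_i = 30 - 8 = 22.
Stars and bars: C(22+8-1, 8-1) = C(29,7).

Final answer: C(29,7) = 1560780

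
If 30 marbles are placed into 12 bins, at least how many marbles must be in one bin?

By the pigeonhole principle: ceiling(30/12).

Final answer: 3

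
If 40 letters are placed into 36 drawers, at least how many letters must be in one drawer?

By the pigeonhole principle: ceiling(40/36).

Final answer: 2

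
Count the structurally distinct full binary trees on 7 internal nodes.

This is counted by the nth Catalan number C_n. Here n = 7.
C_n = (2n)!/(n!(n+1)!), so C_{7} = 14!/(7! x 8!) = C(14,7)/8 = 3432/8.

Final answer: C_{7} = 429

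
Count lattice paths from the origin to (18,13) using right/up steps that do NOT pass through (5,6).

Total paths to (18,13): C(31,13) = 206253075.
Paths through (5,6): C(11,6) x C(20,7) = 35814240.
Avoiding (5,6): 206253075 - 35814240.

Final answer: 170438835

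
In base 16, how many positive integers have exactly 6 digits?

These are the integers in [16^5, 16^6), so the count is 16^6 - 16^5 = 15 x 16^5.

Final answer: 15728640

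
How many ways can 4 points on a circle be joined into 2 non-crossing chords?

The structures are counted by the Catalan number C_n. Here n = 4/2 = 2.
Using C_0 = 1 and C_(k+1) = C_k x 2(2k+1)/(k+2), build up term by term: C_1=1, C_2=2.

Final answer: C_{2} = 2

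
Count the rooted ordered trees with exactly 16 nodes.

The structures are counted by the Catalan number C_n. Here n = 16 - 1 = 15.
Using C_0 = 1 and C_(k+1) = C_k x 2(2k+1)/(k+2), build up term by term: C_1=1, C_2=2, C_3=5, C_4=14, C_5=42, C_6=132, C_7=429, C_8=1430, C_9=4862, C_10=16796, C_11=58786, C_12=208012, C_13=742900, C_14=2674440, C_15=9694845.

Final answer: C_{15} = 9694845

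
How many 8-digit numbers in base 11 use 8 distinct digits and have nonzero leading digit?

First digit: 10 (nonzero). Second: 10 (not first). Third: 9, etc.
Total: 10 x 10 x 9 x 8 x 7 x 6 x 5 x 4.

Final answer: 6048000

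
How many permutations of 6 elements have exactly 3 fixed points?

Choose which 3 elements are fixed: C(6,3) = 20.
Derange the remaining 3 using D(j) = (j-1)(D(j-1) + D(j-2)), D(0)=1, D(1)=0: D(2)=1, D(3)=2.
Total: 20 x 2.

Final answer: C(6,3) D(3) = 40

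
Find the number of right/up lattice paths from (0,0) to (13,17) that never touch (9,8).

Total paths to (13,17): C(30,17) = 119759850.
Paths through (9,8): C(17,8) x C(13,9) = 17381650.
Avoiding (9,8): 119759850 - 17381650.

Final answer: 102378200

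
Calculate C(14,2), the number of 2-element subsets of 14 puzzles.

C(14,2) = 14!/(2! x (14-2)!).

Final answer: C(14,2) = 91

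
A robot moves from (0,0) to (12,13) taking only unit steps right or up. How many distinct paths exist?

Each path has 12 right steps and 13 up steps in some order (25 steps total).
Choose which 13 of the 25 steps are up: C(25,13).

Final answer: C(25,13) = 5200300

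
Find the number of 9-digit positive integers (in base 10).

First digit: 9 choices (1-9). Each of the remaining 8 digits: 10 choices.
Total: 9 x 10^8.

Final answer: 900000000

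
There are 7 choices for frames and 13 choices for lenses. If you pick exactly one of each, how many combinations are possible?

By the multiplication principle: 7 x 13.

Final answer: 91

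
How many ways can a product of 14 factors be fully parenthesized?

This is a standard Catalan-number count: the answer is C_n. Here n = 14 - 1 = 13.
Using C_0 = 1 and C_(k+1) = C_k x 2(2k+1)/(k+2), build up term by term: C_1=1, C_2=2, C_3=5, C_4=14, C_5=42, C_6=132, C_7=429, C_8=1430, C_9=4862, C_10=16796, C_11=58786, C_12=208012, C_13=742900.

Final answer: C_{13} = 742900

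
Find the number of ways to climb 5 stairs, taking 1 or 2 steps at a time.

Let f(n) be the number of climbs. Removing the last move (1 or 2 steps) gives f(n) = f(n-1) + f(n-2); base cases f(1)=1, f(2)=2.
Iterating the recurrence: f(1)=1, f(2)=2, f(3)=3, f(4)=5, f(5)=8.

Final answer: 8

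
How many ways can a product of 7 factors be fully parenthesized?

This is a standard Catalan-number count: the answer is C_n. Here n = 7 - 1 = 6.
Using C_0 = 1 and C_(k+1) = C_k x 2(2k+1)/(k+2), build up term by term: C_1=1, C_2=2, C_3=5, C_4=14, C_5=42, C_6=132.

Final answer: C_{6} = 132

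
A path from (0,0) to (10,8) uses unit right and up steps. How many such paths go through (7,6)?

Paths (0,0)->(7,6): C(13,6) = 1716.
Paths (7,6)->(10,8): C(5,2) = 10.
By multiplication principle: 1716 x 10.

Final answer: 17160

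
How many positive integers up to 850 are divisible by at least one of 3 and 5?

Multiples of 3: 283. Multiples of 5: 170. Of both (lcm=15): 56.
By inclusion-exclusion: 283 + 170 - 56.

Final answer: 397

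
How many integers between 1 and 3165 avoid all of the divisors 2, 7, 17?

|div by 2|=1582, |div by 7|=452, |div by 17|=186.
|div by 2&7|=226, |div by 2&17|=93, |div by 7&17|=26, |div by all|=13.
By inclusion-exclusion, divisible by at least one: 1582+452+186-226-93-26+13 = 1888.
Not divisible by any: 3165 - 1888.

Final answer: 1277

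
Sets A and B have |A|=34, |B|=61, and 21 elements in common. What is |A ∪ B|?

|A union B| = |A| + |B| - |A intersect B| = 34 + 61 - 21.

Final answer: 74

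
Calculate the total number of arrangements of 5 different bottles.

The number of ways to arrange 5 distinct objects is 5!.

Final answer: 5! = 120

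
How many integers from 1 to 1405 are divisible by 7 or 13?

Multiples of 7: 200. Multiples of 13: 108. Of both (lcm=91): 15.
By inclusion-exclusion: 200 + 108 - 15.

Final answer: 293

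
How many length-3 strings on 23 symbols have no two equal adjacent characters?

First character: 23 choices. Each subsequent: 22 choices (must differ from the previous one).
Total: 23 x 22^2.

Final answer: 23 x 22^{2} = 11132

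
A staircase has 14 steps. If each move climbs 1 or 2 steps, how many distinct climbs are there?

Let f(n) count the ways. The last step is size 1 or 2, so f(n) = f(n-1) + f(n-2) with f(1)=1, f(2)=2.
Computing successive values: f(1)=1, f(2)=2, f(3)=3, f(4)=5, f(5)=8, f(6)=13, f(7)=21, f(8)=34, f(9)=55, f(10)=89, f(11)=144, f(12)=233, f(13)=377, f(14)=610.

Final answer: 610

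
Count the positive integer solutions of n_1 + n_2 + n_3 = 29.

Substitute n'_i = n_i - 1 (so n'_i >= 0). Then sum n'_i = 29 - 3 = 26.
Stars and bars: C(26+3-1, 3-1) = C(28,2).

Final answer: C(28,2) = 378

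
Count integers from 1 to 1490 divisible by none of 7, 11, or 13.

|div by 7|=212, |div by 11|=135, |div by 13|=114.
|div by 7&11|=19, |div by 7&13|=16, |div by 11&13|=10, |div by all|=1.
By inclusion-exclusion, divisible by at least one: 212+135+114-19-16-10+1 = 417.
Not divisible by any: 1490 - 417.

Final answer: 1073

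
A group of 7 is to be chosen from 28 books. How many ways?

C(28,7) = 28!/(7! x 21!).

Final answer: \binom{28}{7} = 1184040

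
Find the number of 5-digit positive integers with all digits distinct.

First digit: 9 (not 0). Second: 9 (not first). Third: 8, etc.
Total: 9 x 9 x 8 x 7 x 6.

Final answer: 27216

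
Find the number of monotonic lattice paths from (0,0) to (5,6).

Each path has 5 right steps and 6 up steps in some order (11 steps total).
Choose which 6 of the 11 steps are up: C(11,6).

Final answer: C(11,6) = 462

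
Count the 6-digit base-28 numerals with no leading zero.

In base 28, the leading digit has 27 choices (1..27); each of the remaining 5 digits has 28 choices.
Total: 27 x 28^5.

Final answer: 464679936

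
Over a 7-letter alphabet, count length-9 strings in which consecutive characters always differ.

First character: 7 choices. Each subsequent: 6 choices (must differ from the previous one).
Total: 7 x 6^8.

Final answer: 7 x 6^{8} = 11757312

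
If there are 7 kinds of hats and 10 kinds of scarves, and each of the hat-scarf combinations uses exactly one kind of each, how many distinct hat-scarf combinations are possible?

By the multiplication principle: 7 x 10.

Final answer: 70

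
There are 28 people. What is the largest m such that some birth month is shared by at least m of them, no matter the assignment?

There are 12 possible values for birth month. With 28 people and 12 categories, by pigeonhole: ceiling(28/12).

Final answer: 3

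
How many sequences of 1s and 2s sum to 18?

Let f(n) be the number of climbs. Removing the last move (1 or 2 steps) gives f(n) = f(n-1) + f(n-2); base cases f(1)=1, f(2)=2.
Iterating the recurrence: f(1)=1, f(2)=2, f(3)=3, f(4)=5, f(5)=8, f(6)=13, f(7)=21, f(8)=34, f(9)=55, f(10)=89, f(11)=144, f(12)=233, f(13)=377, f(14)=610, f(15)=987, f(16)=1597, f(17)=2584, f(18)=4181.

Final answer: 4181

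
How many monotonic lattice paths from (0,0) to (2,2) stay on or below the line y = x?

Total monotonic paths to (2,2): C(4,2) = 6.
A path is bad iff it touches y = x + 1; reflecting its initial segment maps bad paths bijectively onto all paths to (1,3), of which there are C(4,3) = 4.
Valid Dyck paths: 6 - 4.
(These counts are the Catalan numbers.)

Final answer: C_{2} = 2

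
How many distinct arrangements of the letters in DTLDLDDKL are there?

Letters (D:4, K:1, L:3, T:1). Total letters: 9.
Permutations = 9!/(4! x 3!).

Final answer: 2520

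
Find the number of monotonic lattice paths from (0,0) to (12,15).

Each path has 12 right steps and 15 up steps in some order (27 steps total).
Choose which 15 of the 27 steps are up: C(27,15).

Final answer: C(27,15) = 17383860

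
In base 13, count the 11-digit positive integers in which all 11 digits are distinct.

First digit: 12 (nonzero). Second: 12 (not first). Third: 11, etc.
Total: 12 x 12 x 11 x 10 x 9 x 8 x 7 x 6 x 5 x 4 x 3.

Final answer: 2874009600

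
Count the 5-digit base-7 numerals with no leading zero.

These are the integers in [7^4, 7^5), so the count is 7^5 - 7^4 = 6 x 7^4.

Final answer: 14406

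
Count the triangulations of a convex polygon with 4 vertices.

The structures are counted by the Catalan number C_n. Here n = 4 - 2 = 2.
C_n = (2n)!/(n!(n+1)!), so C_{2} = 4!/(2! x 3!) = C(4,2)/3 = 6/3.

Final answer: C_{2} = 2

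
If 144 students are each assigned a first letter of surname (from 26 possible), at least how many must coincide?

There are 26 possible values for first letter of surname. With 144 students and 26 categories, by pigeonhole: ceiling(144/26).

Final answer: 6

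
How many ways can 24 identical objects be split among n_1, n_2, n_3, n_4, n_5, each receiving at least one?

Substitute n'_i = n_i - 1 (so n'_i >= 0). Then sum n'_i = 24 - 5 = 19.
Stars and bars: C(19+5-1, 5-1) = C(23,4).

Final answer: C(23,4) = 8855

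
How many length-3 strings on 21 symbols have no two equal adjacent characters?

First character: 21 choices. Each subsequent: 20 choices (must differ from the previous one).
Total: 21 x 20^2.

Final answer: 21 x 20^{2} = 8400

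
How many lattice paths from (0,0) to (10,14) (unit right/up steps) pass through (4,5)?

Paths (0,0)->(4,5): C(9,5) = 126.
Paths (4,5)->(10,14): C(15,9) = 5005.
By multiplication principle: 126 x 5005.

Final answer: 630630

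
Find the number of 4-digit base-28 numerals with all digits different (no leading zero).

The leading digit has 27 choices (anything but zero); the next has 27 (anything but the first), then 26, and so on, one fewer each time.
Total: 27 x 27 x 26 x 25.

Final answer: 473850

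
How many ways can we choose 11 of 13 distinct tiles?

C(13,11) = 13!/(11! x 2!).

Final answer: \binom{13}{11} = 78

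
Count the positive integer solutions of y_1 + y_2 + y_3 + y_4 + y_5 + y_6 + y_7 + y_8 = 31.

Substitute y'_i = y_i - 1 (so y'_i >= 0). Then sum y'_i = 31 - 8 = 23.
Stars and bars: C(23+8-1, 8-1) = C(30,7).

Final answer: C(30,7) = 2035800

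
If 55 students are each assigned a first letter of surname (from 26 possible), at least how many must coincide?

There are 26 possible values for first letter of surname. With 55 students and 26 categories, by pigeonhole: ceiling(55/26).

Final answer: 3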